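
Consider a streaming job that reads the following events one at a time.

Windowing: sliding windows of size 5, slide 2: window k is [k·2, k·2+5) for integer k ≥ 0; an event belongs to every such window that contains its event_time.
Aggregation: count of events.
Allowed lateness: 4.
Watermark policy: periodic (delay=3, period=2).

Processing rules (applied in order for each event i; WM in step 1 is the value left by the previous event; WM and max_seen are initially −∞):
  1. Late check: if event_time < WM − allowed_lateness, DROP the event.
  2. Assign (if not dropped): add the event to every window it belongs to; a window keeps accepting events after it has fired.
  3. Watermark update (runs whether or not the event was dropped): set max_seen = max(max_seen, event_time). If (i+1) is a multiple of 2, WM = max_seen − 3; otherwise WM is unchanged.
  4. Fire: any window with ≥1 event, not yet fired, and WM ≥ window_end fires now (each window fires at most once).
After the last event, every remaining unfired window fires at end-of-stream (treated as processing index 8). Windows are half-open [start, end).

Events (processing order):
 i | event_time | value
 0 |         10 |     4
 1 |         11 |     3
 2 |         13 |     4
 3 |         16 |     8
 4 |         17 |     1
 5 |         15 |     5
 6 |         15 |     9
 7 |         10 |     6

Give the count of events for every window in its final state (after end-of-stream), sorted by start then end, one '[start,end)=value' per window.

i=0 t=10 v=4: → [10,15),[8,13),[6,11); WM=−∞
i=1 t=11 v=3: → [10,15),[8,13); WM=8
i=2 t=13 v=4: → [12,17),[10,15); WM=8
i=3 t=16 v=8: → [16,21),[14,19),[12,17); WM=13; [6,11) fires=1 [8,13) fires=2
i=4 t=17 v=1: → [16,21),[14,19); WM=13
i=5 t=15 v=5: → [14,19),[12,17); WM=14
i=6 t=15 v=9: → [14,19),[12,17); WM=14
i=7 t=10 v=6: → [10,15),[8,13),[6,11); WM=14

[6,11)=2 [8,13)=3 [10,15)=4 [12,17)=4 [14,19)=4 [16,21)=2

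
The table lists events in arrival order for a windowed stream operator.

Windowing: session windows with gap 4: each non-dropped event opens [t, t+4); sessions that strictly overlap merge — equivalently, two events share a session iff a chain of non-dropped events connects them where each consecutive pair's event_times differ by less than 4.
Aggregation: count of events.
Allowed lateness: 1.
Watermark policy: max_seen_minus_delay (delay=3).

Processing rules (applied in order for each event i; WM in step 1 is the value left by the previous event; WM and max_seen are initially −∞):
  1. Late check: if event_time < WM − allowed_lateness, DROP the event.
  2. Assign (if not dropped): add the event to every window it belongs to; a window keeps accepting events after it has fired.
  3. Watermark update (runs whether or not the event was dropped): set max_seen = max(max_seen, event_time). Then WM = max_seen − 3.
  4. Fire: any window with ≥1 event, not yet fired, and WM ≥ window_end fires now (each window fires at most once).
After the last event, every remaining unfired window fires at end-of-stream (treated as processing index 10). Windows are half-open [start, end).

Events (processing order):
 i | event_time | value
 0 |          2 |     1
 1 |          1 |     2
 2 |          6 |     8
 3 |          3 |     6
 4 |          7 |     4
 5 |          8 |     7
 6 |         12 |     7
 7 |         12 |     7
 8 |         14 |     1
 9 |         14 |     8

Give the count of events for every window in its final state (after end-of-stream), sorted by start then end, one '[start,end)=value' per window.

[1,12)=6 [12,18)=4

i=0 t=2 v=1: → [2,6); WM=-1
i=1 t=1 v=2: → [1,6); WM=-1
i=2 t=6 v=8: → [6,10); WM=3
i=3 t=3 v=6: → [1,10); WM=3
i=4 t=7 v=4: → [1,11); WM=4
i=5 t=8 v=7: → [1,12); WM=5
i=6 t=12 v=7: → [12,16); WM=9
i=7 t=12 v=7: → [12,16); WM=9
i=8 t=14 v=1: → [12,18); WM=11
i=9 t=14 v=8: → [12,18); WM=11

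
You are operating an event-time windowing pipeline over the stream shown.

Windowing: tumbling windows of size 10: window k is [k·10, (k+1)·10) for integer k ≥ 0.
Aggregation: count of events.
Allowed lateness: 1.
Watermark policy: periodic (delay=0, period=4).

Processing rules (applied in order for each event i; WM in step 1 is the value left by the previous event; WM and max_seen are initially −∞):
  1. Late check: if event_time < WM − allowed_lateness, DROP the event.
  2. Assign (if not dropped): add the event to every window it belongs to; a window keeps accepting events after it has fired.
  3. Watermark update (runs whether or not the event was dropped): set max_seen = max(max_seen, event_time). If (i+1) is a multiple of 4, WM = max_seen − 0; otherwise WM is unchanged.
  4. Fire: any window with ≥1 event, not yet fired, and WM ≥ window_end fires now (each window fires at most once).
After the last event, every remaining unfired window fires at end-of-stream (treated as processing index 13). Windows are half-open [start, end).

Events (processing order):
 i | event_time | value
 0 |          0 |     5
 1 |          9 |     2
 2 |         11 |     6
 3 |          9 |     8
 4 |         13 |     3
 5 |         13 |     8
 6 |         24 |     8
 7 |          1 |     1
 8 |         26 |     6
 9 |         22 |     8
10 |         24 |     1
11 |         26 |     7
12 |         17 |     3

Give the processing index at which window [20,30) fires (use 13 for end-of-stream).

i=0 t=0 v=5: → [0,10); WM=−∞
i=1 t=9 v=2: → [0,10); WM=−∞
i=2 t=11 v=6: → [10,20); WM=−∞
i=3 t=9 v=8: → [0,10); WM=11; [0,10) fires=3
i=4 t=13 v=3: → [10,20); WM=11
i=5 t=13 v=8: → [10,20); WM=11
i=6 t=24 v=8: → [20,30); WM=11
i=7 t=1 v=1: DROP (t<11-1); WM=24; [10,20) fires=3
i=8 t=26 v=6: → [20,30); WM=24
i=9 t=22 v=8: DROP (t<24-1); WM=24
i=10 t=24 v=1: → [20,30); WM=24
i=11 t=26 v=7: → [20,30); WM=26
i=12 t=17 v=3: DROP (t<26-1); WM=26

13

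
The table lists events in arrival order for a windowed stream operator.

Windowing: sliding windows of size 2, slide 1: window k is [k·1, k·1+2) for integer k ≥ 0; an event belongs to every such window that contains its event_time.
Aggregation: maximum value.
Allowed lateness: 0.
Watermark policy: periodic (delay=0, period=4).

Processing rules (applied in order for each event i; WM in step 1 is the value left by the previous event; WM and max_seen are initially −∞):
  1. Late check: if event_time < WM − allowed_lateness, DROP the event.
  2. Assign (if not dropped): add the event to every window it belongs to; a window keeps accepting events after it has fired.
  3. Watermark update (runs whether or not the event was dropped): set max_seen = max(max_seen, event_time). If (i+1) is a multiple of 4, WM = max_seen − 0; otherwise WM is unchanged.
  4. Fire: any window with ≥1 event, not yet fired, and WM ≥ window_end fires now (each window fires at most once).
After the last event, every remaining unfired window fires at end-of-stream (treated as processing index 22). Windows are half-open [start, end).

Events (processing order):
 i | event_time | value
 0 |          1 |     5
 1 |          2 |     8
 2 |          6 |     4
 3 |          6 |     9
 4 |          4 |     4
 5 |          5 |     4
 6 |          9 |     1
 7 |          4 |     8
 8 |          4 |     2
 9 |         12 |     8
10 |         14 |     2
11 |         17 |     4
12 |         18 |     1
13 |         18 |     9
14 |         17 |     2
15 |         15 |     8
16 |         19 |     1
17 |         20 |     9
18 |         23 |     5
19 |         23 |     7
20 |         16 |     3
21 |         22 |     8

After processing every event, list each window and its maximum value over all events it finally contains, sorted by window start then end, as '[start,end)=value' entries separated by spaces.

i=0 t=1 v=5: → [1,3),[0,2); WM=−∞
i=1 t=2 v=8: → [2,4),[1,3); WM=−∞
i=2 t=6 v=4: → [6,8),[5,7); WM=−∞
i=3 t=6 v=9: → [6,8),[5,7); WM=6; [0,2) fires=5 [1,3) fires=8 [2,4) fires=8
i=4 t=4 v=4: DROP (t<6-0); WM=6
i=5 t=5 v=4: DROP (t<6-0); WM=6
i=6 t=9 v=1: → [9,11),[8,10); WM=6
i=7 t=4 v=8: DROP (t<6-0); WM=9; [5,7) fires=9 [6,8) fires=9
i=8 t=4 v=2: DROP (t<9-0); WM=9
i=9 t=12 v=8: → [12,14),[11,13); WM=9
i=10 t=14 v=2: → [14,16),[13,15); WM=9
i=11 t=17 v=4: → [17,19),[16,18); WM=17; [8,10) fires=1 [9,11) fires=1 [11,13) fires=8 [12,14) fires=8 [13,15) fires=2 [14,16) fires=2
i=12 t=18 v=1: → [18,20),[17,19); WM=17
i=13 t=18 v=9: → [18,20),[17,19); WM=17
i=14 t=17 v=2: → [17,19),[16,18); WM=17
i=15 t=15 v=8: DROP (t<17-0); WM=18; [16,18) fires=4
i=16 t=19 v=1: → [19,21),[18,20); WM=18
i=17 t=20 v=9: → [20,22),[19,21); WM=18
i=18 t=23 v=5: → [23,25),[22,24); WM=18
i=19 t=23 v=7: → [23,25),[22,24); WM=23; [17,19) fires=9 [18,20) fires=9 [19,21) fires=9 [20,22) fires=9
i=20 t=16 v=3: DROP (t<23-0); WM=23
i=21 t=22 v=8: DROP (t<23-0); WM=23

[0,2)=5 [1,3)=8 [2,4)=8 [5,7)=9 [6,8)=9 [8,10)=1 [9,11)=1 [11,13)=8 [12,14)=8 [13,15)=2 [14,16)=2 [16,18)=4 [17,19)=9 [18,20)=9 [19,21)=9 [20,22)=9 [22,24)=7 [23,25)=7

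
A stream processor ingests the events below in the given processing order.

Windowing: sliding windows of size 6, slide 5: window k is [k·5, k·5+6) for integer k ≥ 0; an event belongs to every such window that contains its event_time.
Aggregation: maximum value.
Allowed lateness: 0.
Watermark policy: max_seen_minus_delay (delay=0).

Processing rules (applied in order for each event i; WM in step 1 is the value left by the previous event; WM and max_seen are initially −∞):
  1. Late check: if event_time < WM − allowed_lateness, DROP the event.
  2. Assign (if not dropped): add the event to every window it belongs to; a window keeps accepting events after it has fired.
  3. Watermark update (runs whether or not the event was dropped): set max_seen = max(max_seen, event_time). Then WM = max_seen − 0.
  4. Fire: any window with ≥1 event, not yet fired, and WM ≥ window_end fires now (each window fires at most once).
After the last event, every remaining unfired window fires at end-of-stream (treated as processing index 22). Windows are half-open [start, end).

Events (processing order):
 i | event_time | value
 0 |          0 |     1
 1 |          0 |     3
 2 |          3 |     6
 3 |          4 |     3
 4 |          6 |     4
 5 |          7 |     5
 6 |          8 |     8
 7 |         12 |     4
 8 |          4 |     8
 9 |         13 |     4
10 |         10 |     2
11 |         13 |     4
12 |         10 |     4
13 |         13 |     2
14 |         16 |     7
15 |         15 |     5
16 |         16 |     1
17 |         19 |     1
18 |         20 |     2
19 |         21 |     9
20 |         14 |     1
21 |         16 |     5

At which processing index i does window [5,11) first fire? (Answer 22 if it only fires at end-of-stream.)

7

i=0 t=0 v=1: → [0,6); WM=0
i=1 t=0 v=3: → [0,6); WM=0
i=2 t=3 v=6: → [0,6); WM=3
i=3 t=4 v=3: → [0,6); WM=4
i=4 t=6 v=4: → [5,11); WM=6; [0,6) fires=6
i=5 t=7 v=5: → [5,11); WM=7
i=6 t=8 v=8: → [5,11); WM=8
i=7 t=12 v=4: → [10,16); WM=12; [5,11) fires=8
i=8 t=4 v=8: DROP (t<12-0); WM=12
i=9 t=13 v=4: → [10,16); WM=13
i=10 t=10 v=2: DROP (t<13-0); WM=13
i=11 t=13 v=4: → [10,16); WM=13
i=12 t=10 v=4: DROP (t<13-0); WM=13
i=13 t=13 v=2: → [10,16); WM=13
i=14 t=16 v=7: → [15,21); WM=16; [10,16) fires=4
i=15 t=15 v=5: DROP (t<16-0); WM=16
i=16 t=16 v=1: → [15,21); WM=16
i=17 t=19 v=1: → [15,21); WM=19
i=18 t=20 v=2: → [20,26),[15,21); WM=20
i=19 t=21 v=9: → [20,26); WM=21; [15,21) fires=7
i=20 t=14 v=1: DROP (t<21-0); WM=21
i=21 t=16 v=5: DROP (t<21-0); WM=21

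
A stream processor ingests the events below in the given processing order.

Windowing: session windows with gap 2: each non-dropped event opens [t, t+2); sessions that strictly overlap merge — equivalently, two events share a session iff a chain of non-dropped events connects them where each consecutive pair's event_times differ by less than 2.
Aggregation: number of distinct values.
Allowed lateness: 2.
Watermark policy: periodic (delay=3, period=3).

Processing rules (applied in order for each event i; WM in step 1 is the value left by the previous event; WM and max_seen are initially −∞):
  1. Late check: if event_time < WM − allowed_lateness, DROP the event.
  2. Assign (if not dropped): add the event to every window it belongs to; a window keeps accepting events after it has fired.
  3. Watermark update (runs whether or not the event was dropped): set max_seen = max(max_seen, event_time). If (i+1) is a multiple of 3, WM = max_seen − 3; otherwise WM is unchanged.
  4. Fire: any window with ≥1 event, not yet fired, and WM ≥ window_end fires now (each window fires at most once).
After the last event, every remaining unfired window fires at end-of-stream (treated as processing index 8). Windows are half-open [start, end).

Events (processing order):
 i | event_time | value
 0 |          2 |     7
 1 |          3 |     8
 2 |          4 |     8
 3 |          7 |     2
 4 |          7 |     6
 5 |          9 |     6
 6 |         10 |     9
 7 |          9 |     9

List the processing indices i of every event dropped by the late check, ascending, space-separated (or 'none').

none

i=0 t=2 v=7: → [2,4); WM=−∞
i=1 t=3 v=8: → [2,5); WM=−∞
i=2 t=4 v=8: → [2,6); WM=1
i=3 t=7 v=2: → [7,9); WM=1
i=4 t=7 v=6: → [7,9); WM=1
i=5 t=9 v=6: → [9,11); WM=6
i=6 t=10 v=9: → [9,12); WM=6
i=7 t=9 v=9: → [9,12); WM=6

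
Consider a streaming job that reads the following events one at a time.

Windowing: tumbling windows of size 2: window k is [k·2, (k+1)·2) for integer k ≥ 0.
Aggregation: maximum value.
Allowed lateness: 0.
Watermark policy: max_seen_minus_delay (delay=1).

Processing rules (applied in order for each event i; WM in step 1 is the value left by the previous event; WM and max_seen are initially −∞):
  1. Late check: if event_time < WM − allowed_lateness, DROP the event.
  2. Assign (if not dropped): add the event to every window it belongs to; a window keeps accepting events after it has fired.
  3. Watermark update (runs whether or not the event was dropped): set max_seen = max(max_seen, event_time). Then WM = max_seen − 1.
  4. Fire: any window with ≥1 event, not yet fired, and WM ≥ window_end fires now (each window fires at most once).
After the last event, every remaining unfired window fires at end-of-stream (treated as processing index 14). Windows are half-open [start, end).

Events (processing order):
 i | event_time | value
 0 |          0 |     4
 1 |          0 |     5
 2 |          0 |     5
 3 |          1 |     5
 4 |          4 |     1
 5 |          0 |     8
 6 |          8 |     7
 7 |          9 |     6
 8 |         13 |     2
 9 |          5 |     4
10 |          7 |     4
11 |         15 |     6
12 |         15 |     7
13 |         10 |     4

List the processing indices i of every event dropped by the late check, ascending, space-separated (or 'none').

5 9 10 13

i=0 t=0 v=4: → [0,2); WM=-1
i=1 t=0 v=5: → [0,2); WM=-1
i=2 t=0 v=5: → [0,2); WM=-1
i=3 t=1 v=5: → [0,2); WM=0
i=4 t=4 v=1: → [4,6); WM=3; [0,2) fires=5
i=5 t=0 v=8: DROP (t<3-0); WM=3
i=6 t=8 v=7: → [8,10); WM=7; [4,6) fires=1
i=7 t=9 v=6: → [8,10); WM=8
i=8 t=13 v=2: → [12,14); WM=12; [8,10) fires=7
i=9 t=5 v=4: DROP (t<12-0); WM=12
i=10 t=7 v=4: DROP (t<12-0); WM=12
i=11 t=15 v=6: → [14,16); WM=14; [12,14) fires=2
i=12 t=15 v=7: → [14,16); WM=14
i=13 t=10 v=4: DROP (t<14-0); WM=14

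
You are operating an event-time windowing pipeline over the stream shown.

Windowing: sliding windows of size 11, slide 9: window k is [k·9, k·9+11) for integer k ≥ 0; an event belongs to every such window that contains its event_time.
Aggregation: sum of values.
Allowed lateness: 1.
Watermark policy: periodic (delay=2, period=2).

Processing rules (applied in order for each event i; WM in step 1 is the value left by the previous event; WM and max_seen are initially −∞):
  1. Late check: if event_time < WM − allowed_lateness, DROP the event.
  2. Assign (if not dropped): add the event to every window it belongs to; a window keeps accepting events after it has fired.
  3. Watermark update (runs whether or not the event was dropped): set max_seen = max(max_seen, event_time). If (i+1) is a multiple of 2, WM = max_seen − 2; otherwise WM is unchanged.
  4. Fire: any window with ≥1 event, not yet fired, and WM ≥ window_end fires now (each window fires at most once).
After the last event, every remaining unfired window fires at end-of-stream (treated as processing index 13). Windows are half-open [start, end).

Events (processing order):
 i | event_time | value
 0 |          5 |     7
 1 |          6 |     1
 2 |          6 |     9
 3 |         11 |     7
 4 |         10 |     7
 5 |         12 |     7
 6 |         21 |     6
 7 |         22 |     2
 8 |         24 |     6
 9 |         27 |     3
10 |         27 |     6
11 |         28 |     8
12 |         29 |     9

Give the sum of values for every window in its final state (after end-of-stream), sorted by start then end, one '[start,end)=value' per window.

[0,11)=24 [9,20)=21 [18,29)=31 [27,38)=26

i=0 t=5 v=7: → [0,11); WM=−∞
i=1 t=6 v=1: → [0,11); WM=4
i=2 t=6 v=9: → [0,11); WM=4
i=3 t=11 v=7: → [9,20); WM=9
i=4 t=10 v=7: → [9,20),[0,11); WM=9
i=5 t=12 v=7: → [9,20); WM=10
i=6 t=21 v=6: → [18,29); WM=10
i=7 t=22 v=2: → [18,29); WM=20; [0,11) fires=24 [9,20) fires=21
i=8 t=24 v=6: → [18,29); WM=20
i=9 t=27 v=3: → [27,38),[18,29); WM=25
i=10 t=27 v=6: → [27,38),[18,29); WM=25
i=11 t=28 v=8: → [27,38),[18,29); WM=26
i=12 t=29 v=9: → [27,38); WM=26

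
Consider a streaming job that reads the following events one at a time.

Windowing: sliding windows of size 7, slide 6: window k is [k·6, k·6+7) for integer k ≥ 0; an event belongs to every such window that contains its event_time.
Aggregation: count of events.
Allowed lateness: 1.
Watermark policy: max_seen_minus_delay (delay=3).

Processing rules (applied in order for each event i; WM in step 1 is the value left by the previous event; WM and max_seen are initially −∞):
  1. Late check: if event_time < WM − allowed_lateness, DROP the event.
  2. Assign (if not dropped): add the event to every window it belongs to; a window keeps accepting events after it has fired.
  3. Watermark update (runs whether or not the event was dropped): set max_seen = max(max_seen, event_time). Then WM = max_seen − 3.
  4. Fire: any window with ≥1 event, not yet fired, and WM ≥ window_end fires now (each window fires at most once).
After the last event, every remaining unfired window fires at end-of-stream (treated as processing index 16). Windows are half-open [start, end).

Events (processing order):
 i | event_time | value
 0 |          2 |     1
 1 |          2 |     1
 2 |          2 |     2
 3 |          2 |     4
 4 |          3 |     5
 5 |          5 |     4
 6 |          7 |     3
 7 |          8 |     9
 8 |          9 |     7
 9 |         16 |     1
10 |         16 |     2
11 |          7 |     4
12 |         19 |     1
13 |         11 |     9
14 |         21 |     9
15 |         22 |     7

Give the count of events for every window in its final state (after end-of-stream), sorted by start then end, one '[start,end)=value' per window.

i=0 t=2 v=1: → [0,7); WM=-1
i=1 t=2 v=1: → [0,7); WM=-1
i=2 t=2 v=2: → [0,7); WM=-1
i=3 t=2 v=4: → [0,7); WM=-1
i=4 t=3 v=5: → [0,7); WM=0
i=5 t=5 v=4: → [0,7); WM=2
i=6 t=7 v=3: → [6,13); WM=4
i=7 t=8 v=9: → [6,13); WM=5
i=8 t=9 v=7: → [6,13); WM=6
i=9 t=16 v=1: → [12,19); WM=13; [0,7) fires=6 [6,13) fires=3
i=10 t=16 v=2: → [12,19); WM=13
i=11 t=7 v=4: DROP (t<13-1); WM=13
i=12 t=19 v=1: → [18,25); WM=16
i=13 t=11 v=9: DROP (t<16-1); WM=16
i=14 t=21 v=9: → [18,25); WM=18
i=15 t=22 v=7: → [18,25); WM=19; [12,19) fires=2

[0,7)=6 [6,13)=3 [12,19)=2 [18,25)=3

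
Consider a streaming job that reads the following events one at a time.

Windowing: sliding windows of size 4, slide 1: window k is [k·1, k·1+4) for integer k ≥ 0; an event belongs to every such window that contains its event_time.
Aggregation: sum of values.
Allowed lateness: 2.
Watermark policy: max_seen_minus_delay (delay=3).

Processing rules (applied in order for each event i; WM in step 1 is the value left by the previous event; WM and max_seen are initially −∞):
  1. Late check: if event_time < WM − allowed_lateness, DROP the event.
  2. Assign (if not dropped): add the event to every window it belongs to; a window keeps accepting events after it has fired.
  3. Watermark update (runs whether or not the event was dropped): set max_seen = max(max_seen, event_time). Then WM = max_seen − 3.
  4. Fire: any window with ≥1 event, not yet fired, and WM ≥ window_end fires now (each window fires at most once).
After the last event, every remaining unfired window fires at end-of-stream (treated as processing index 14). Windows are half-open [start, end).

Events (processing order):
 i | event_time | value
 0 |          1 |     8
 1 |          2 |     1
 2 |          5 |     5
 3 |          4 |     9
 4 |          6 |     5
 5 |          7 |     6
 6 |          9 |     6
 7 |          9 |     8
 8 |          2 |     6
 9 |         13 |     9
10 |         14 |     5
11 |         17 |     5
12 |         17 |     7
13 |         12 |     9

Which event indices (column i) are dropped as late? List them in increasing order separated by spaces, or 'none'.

8

i=0 t=1 v=8: → [1,5),[0,4); WM=-2
i=1 t=2 v=1: → [2,6),[1,5),[0,4); WM=-1
i=2 t=5 v=5: → [5,9),[4,8),[3,7),[2,6); WM=2
i=3 t=4 v=9: → [4,8),[3,7),[2,6),[1,5); WM=2
i=4 t=6 v=5: → [6,10),[5,9),[4,8),[3,7); WM=3
i=5 t=7 v=6: → [7,11),[6,10),[5,9),[4,8); WM=4; [0,4) fires=9
i=6 t=9 v=6: → [9,13),[8,12),[7,11),[6,10); WM=6; [1,5) fires=18 [2,6) fires=15
i=7 t=9 v=8: → [9,13),[8,12),[7,11),[6,10); WM=6
i=8 t=2 v=6: DROP (t<6-2); WM=6
i=9 t=13 v=9: → [13,17),[12,16),[11,15),[10,14); WM=10; [3,7) fires=19 [4,8) fires=25 [5,9) fires=16 [6,10) fires=25
i=10 t=14 v=5: → [14,18),[13,17),[12,16),[11,15); WM=11; [7,11) fires=20
i=11 t=17 v=5: → [17,21),[16,20),[15,19),[14,18); WM=14; [8,12) fires=14 [9,13) fires=14 [10,14) fires=9
i=12 t=17 v=7: → [17,21),[16,20),[15,19),[14,18); WM=14
i=13 t=12 v=9: → [12,16),[11,15),[10,14),[9,13); WM=14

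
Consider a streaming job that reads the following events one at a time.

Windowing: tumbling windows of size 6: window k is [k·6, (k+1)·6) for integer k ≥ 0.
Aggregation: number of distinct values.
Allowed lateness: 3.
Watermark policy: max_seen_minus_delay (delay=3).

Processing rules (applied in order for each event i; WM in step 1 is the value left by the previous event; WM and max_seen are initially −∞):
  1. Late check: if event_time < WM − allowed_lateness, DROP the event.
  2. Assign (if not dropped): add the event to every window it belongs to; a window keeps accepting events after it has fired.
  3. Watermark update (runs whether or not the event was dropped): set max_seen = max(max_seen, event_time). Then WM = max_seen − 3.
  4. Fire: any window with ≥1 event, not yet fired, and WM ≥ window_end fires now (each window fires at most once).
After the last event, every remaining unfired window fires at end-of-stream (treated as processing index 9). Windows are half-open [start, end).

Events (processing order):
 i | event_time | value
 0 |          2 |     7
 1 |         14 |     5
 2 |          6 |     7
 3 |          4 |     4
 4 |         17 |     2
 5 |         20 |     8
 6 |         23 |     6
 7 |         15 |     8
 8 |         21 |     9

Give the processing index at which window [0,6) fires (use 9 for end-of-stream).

1

i=0 t=2 v=7: → [0,6); WM=-1
i=1 t=14 v=5: → [12,18); WM=11; [0,6) fires=1
i=2 t=6 v=7: DROP (t<11-3); WM=11
i=3 t=4 v=4: DROP (t<11-3); WM=11
i=4 t=17 v=2: → [12,18); WM=14
i=5 t=20 v=8: → [18,24); WM=17
i=6 t=23 v=6: → [18,24); WM=20; [12,18) fires=2
i=7 t=15 v=8: DROP (t<20-3); WM=20
i=8 t=21 v=9: → [18,24); WM=20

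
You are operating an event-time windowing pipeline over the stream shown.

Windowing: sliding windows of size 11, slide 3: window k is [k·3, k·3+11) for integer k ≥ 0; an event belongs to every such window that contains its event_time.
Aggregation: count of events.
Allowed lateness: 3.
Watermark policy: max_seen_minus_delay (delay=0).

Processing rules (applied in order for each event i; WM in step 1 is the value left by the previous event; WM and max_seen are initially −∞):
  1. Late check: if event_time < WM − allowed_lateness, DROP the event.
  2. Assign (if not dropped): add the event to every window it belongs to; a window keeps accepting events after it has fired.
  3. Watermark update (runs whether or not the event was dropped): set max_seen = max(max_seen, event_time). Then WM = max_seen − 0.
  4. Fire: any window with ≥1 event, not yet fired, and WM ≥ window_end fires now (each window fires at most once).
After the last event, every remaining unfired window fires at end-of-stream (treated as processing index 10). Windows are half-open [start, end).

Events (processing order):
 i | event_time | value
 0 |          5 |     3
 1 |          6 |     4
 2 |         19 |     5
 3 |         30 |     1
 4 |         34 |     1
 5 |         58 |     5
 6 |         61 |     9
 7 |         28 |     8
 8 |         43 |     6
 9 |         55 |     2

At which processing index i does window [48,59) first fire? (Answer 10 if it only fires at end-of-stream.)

6

i=0 t=5 v=3: → [3,14),[0,11); WM=5
i=1 t=6 v=4: → [6,17),[3,14),[0,11); WM=6
i=2 t=19 v=5: → [18,29),[15,26),[12,23),[9,20); WM=19; [0,11) fires=2 [3,14) fires=2 [6,17) fires=1
i=3 t=30 v=1: → [30,41),[27,38),[24,35),[21,32); WM=30; [9,20) fires=1 [12,23) fires=1 [15,26) fires=1 [18,29) fires=1
i=4 t=34 v=1: → [33,44),[30,41),[27,38),[24,35); WM=34; [21,32) fires=1
i=5 t=58 v=5: → [57,68),[54,65),[51,62),[48,59); WM=58; [24,35) fires=2 [27,38) fires=2 [30,41) fires=2 [33,44) fires=1
i=6 t=61 v=9: → [60,71),[57,68),[54,65),[51,62); WM=61; [48,59) fires=1
i=7 t=28 v=8: DROP (t<61-3); WM=61
i=8 t=43 v=6: DROP (t<61-3); WM=61
i=9 t=55 v=2: DROP (t<61-3); WM=61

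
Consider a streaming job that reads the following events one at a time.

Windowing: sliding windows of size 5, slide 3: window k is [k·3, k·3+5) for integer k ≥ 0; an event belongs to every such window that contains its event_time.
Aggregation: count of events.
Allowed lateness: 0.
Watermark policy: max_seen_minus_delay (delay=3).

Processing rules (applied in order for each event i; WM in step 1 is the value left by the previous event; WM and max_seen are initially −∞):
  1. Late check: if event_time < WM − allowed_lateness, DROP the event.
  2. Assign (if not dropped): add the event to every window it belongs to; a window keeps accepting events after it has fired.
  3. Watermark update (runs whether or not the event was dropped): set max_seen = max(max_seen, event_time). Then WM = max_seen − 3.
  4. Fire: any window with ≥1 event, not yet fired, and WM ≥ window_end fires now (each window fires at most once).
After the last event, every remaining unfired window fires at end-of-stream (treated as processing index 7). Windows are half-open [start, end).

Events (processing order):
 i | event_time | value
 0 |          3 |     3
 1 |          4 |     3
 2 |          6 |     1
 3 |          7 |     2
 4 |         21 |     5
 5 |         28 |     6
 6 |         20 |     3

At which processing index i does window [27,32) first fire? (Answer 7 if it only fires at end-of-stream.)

7

i=0 t=3 v=3: → [3,8),[0,5); WM=0
i=1 t=4 v=3: → [3,8),[0,5); WM=1
i=2 t=6 v=1: → [6,11),[3,8); WM=3
i=3 t=7 v=2: → [6,11),[3,8); WM=4
i=4 t=21 v=5: → [21,26),[18,23); WM=18; [0,5) fires=2 [3,8) fires=4 [6,11) fires=2
i=5 t=28 v=6: → [27,32),[24,29); WM=25; [18,23) fires=1
i=6 t=20 v=3: DROP (t<25-0); WM=25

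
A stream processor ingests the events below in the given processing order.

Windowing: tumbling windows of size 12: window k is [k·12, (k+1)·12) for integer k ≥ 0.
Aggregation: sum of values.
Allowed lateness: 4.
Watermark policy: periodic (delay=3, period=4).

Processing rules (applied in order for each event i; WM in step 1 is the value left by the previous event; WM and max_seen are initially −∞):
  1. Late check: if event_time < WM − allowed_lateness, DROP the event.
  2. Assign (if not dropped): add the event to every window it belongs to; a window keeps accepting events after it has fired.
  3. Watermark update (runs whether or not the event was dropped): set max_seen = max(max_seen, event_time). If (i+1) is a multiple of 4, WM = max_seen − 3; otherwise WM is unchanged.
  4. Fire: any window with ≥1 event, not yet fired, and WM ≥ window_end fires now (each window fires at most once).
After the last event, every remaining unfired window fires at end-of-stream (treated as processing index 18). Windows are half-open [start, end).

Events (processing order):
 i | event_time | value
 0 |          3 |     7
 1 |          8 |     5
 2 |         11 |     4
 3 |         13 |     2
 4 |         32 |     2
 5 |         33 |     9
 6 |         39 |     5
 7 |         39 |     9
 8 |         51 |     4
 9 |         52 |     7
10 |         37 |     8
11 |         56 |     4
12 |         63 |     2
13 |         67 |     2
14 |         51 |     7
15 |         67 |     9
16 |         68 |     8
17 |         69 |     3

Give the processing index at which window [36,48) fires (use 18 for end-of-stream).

i=0 t=3 v=7: → [0,12); WM=−∞
i=1 t=8 v=5: → [0,12); WM=−∞
i=2 t=11 v=4: → [0,12); WM=−∞
i=3 t=13 v=2: → [12,24); WM=10
i=4 t=32 v=2: → [24,36); WM=10
i=5 t=33 v=9: → [24,36); WM=10
i=6 t=39 v=5: → [36,48); WM=10
i=7 t=39 v=9: → [36,48); WM=36; [0,12) fires=16 [12,24) fires=2 [24,36) fires=11
i=8 t=51 v=4: → [48,60); WM=36
i=9 t=52 v=7: → [48,60); WM=36
i=10 t=37 v=8: → [36,48); WM=36
i=11 t=56 v=4: → [48,60); WM=53; [36,48) fires=22
i=12 t=63 v=2: → [60,72); WM=53
i=13 t=67 v=2: → [60,72); WM=53
i=14 t=51 v=7: → [48,60); WM=53
i=15 t=67 v=9: → [60,72); WM=64; [48,60) fires=22
i=16 t=68 v=8: → [60,72); WM=64
i=17 t=69 v=3: → [60,72); WM=64

11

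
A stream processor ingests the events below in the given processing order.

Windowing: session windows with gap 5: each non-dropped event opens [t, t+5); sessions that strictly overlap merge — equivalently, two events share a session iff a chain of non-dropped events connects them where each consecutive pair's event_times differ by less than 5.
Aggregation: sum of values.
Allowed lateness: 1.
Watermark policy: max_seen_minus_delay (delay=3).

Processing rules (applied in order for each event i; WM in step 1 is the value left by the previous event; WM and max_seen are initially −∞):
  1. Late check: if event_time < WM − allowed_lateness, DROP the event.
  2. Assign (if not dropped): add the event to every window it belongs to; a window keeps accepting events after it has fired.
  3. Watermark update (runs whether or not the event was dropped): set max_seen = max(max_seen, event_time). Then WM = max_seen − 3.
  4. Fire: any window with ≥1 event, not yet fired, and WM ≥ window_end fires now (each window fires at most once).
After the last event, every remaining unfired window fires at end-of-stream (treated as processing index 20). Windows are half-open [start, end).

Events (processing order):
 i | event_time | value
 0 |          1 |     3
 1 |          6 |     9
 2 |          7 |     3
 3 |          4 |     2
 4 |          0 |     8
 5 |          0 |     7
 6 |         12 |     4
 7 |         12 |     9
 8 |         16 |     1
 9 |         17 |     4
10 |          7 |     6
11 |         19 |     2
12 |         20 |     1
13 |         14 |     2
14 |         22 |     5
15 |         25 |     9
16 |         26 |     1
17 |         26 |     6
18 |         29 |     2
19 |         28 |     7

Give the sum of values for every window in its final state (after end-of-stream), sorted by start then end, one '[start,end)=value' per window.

i=0 t=1 v=3: → [1,6); WM=-2
i=1 t=6 v=9: → [6,11); WM=3
i=2 t=7 v=3: → [6,12); WM=4
i=3 t=4 v=2: → [1,12); WM=4
i=4 t=0 v=8: DROP (t<4-1); WM=4
i=5 t=0 v=7: DROP (t<4-1); WM=4
i=6 t=12 v=4: → [12,17); WM=9
i=7 t=12 v=9: → [12,17); WM=9
i=8 t=16 v=1: → [12,21); WM=13
i=9 t=17 v=4: → [12,22); WM=14
i=10 t=7 v=6: DROP (t<14-1); WM=14
i=11 t=19 v=2: → [12,24); WM=16
i=12 t=20 v=1: → [12,25); WM=17
i=13 t=14 v=2: DROP (t<17-1); WM=17
i=14 t=22 v=5: → [12,27); WM=19
i=15 t=25 v=9: → [12,30); WM=22
i=16 t=26 v=1: → [12,31); WM=23
i=17 t=26 v=6: → [12,31); WM=23
i=18 t=29 v=2: → [12,34); WM=26
i=19 t=28 v=7: → [12,34); WM=26

[1,12)=17 [12,34)=51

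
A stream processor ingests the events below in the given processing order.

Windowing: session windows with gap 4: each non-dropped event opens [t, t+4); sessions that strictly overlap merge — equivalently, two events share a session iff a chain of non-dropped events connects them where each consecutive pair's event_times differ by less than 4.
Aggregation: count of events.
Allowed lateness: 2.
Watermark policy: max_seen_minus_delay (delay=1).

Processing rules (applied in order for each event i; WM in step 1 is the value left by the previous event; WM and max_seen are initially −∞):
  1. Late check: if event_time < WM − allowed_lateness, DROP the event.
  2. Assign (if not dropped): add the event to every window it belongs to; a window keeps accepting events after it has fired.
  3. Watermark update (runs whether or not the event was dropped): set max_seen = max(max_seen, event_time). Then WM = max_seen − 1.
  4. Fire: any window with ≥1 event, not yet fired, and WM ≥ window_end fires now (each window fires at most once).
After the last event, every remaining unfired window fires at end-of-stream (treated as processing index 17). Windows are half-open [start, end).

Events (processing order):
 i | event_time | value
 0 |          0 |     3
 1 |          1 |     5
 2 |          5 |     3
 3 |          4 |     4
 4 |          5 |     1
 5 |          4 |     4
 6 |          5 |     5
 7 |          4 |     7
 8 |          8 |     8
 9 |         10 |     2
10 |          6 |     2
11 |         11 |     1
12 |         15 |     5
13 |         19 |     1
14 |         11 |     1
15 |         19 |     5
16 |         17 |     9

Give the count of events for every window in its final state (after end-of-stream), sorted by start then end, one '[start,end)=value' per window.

i=0 t=0 v=3: → [0,4); WM=-1
i=1 t=1 v=5: → [0,5); WM=0
i=2 t=5 v=3: → [5,9); WM=4
i=3 t=4 v=4: → [0,9); WM=4
i=4 t=5 v=1: → [0,9); WM=4
i=5 t=4 v=4: → [0,9); WM=4
i=6 t=5 v=5: → [0,9); WM=4
i=7 t=4 v=7: → [0,9); WM=4
i=8 t=8 v=8: → [0,12); WM=7
i=9 t=10 v=2: → [0,14); WM=9
i=10 t=6 v=2: DROP (t<9-2); WM=9
i=11 t=11 v=1: → [0,15); WM=10
i=12 t=15 v=5: → [15,19); WM=14
i=13 t=19 v=1: → [19,23); WM=18
i=14 t=11 v=1: DROP (t<18-2); WM=18
i=15 t=19 v=5: → [19,23); WM=18
i=16 t=17 v=9: → [15,23); WM=18

[0,15)=11 [15,23)=4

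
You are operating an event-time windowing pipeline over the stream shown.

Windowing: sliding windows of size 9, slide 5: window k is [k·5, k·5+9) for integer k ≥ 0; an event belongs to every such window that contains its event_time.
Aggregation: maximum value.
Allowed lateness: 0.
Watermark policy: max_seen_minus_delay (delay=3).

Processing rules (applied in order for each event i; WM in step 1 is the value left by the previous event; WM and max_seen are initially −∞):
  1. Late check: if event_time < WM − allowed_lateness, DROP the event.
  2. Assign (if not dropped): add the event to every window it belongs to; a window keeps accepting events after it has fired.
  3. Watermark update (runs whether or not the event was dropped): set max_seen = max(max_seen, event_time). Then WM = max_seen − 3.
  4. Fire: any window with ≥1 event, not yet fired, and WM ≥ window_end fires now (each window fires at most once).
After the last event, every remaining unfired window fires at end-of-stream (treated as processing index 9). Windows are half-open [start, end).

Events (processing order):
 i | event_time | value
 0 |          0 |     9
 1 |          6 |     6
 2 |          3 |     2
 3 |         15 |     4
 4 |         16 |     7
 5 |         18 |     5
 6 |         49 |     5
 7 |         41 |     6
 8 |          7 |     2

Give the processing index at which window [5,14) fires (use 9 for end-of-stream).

i=0 t=0 v=9: → [0,9); WM=-3
i=1 t=6 v=6: → [5,14),[0,9); WM=3
i=2 t=3 v=2: → [0,9); WM=3
i=3 t=15 v=4: → [15,24),[10,19); WM=12; [0,9) fires=9
i=4 t=16 v=7: → [15,24),[10,19); WM=13
i=5 t=18 v=5: → [15,24),[10,19); WM=15; [5,14) fires=6
i=6 t=49 v=5: → [45,54); WM=46; [10,19) fires=7 [15,24) fires=7
i=7 t=41 v=6: DROP (t<46-0); WM=46
i=8 t=7 v=2: DROP (t<46-0); WM=46

5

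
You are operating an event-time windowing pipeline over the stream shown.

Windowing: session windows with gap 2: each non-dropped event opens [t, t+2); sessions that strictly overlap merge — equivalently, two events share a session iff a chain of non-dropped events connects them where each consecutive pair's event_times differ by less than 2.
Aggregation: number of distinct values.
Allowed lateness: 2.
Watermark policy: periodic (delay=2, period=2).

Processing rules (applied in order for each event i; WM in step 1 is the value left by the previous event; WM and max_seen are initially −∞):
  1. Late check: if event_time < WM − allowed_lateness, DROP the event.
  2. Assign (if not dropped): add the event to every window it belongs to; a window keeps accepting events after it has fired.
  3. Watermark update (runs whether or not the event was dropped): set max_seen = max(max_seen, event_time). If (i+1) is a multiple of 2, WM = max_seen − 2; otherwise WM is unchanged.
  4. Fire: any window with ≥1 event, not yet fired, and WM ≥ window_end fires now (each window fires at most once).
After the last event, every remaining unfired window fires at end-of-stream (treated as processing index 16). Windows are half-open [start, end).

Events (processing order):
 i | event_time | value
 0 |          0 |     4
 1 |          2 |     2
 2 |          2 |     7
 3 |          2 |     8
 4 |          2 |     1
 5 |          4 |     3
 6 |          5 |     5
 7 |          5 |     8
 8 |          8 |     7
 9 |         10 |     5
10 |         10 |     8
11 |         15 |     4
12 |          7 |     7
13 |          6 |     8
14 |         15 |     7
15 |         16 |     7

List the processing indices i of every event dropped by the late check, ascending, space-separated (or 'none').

i=0 t=0 v=4: → [0,2); WM=−∞
i=1 t=2 v=2: → [2,4); WM=0
i=2 t=2 v=7: → [2,4); WM=0
i=3 t=2 v=8: → [2,4); WM=0
i=4 t=2 v=1: → [2,4); WM=0
i=5 t=4 v=3: → [4,6); WM=2
i=6 t=5 v=5: → [4,7); WM=2
i=7 t=5 v=8: → [4,7); WM=3
i=8 t=8 v=7: → [8,10); WM=3
i=9 t=10 v=5: → [10,12); WM=8
i=10 t=10 v=8: → [10,12); WM=8
i=11 t=15 v=4: → [15,17); WM=13
i=12 t=7 v=7: DROP (t<13-2); WM=13
i=13 t=6 v=8: DROP (t<13-2); WM=13
i=14 t=15 v=7: → [15,17); WM=13
i=15 t=16 v=7: → [15,18); WM=14

12 13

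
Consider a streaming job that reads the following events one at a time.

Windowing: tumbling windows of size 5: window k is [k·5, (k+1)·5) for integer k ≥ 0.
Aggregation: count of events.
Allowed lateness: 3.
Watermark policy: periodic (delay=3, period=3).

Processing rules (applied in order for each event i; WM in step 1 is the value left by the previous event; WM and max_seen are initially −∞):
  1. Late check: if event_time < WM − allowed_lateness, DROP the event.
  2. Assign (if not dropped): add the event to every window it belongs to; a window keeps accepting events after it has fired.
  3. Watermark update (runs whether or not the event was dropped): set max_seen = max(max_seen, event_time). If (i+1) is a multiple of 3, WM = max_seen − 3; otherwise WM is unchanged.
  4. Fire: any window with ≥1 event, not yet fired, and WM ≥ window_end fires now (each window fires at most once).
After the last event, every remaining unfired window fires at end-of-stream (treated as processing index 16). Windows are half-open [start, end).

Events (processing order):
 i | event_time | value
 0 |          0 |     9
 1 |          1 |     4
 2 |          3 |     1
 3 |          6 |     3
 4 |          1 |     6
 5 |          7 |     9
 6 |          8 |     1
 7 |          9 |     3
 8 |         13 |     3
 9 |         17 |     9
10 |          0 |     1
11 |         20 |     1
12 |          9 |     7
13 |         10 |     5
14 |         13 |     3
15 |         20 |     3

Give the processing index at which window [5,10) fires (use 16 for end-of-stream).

i=0 t=0 v=9: → [0,5); WM=−∞
i=1 t=1 v=4: → [0,5); WM=−∞
i=2 t=3 v=1: → [0,5); WM=0
i=3 t=6 v=3: → [5,10); WM=0
i=4 t=1 v=6: → [0,5); WM=0
i=5 t=7 v=9: → [5,10); WM=4
i=6 t=8 v=1: → [5,10); WM=4
i=7 t=9 v=3: → [5,10); WM=4
i=8 t=13 v=3: → [10,15); WM=10; [0,5) fires=4 [5,10) fires=4
i=9 t=17 v=9: → [15,20); WM=10
i=10 t=0 v=1: DROP (t<10-3); WM=10
i=11 t=20 v=1: → [20,25); WM=17; [10,15) fires=1
i=12 t=9 v=7: DROP (t<17-3); WM=17
i=13 t=10 v=5: DROP (t<17-3); WM=17
i=14 t=13 v=3: DROP (t<17-3); WM=17
i=15 t=20 v=3: → [20,25); WM=17

8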